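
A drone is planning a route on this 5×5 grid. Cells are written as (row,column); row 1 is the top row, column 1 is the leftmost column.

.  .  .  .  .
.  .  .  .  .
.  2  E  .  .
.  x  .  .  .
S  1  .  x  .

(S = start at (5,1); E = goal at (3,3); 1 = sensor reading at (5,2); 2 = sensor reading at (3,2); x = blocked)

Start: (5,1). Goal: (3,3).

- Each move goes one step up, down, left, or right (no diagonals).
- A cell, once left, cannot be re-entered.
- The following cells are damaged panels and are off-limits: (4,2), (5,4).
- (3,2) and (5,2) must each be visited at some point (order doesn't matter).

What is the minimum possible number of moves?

10

Any route passes through (3,2) and (5,2) in some order between (5,1) and (3,3). Summing Manhattan distances along each leg and taking the cheapest ordering ((5,1) → (5,2) → (3,2) → (3,3)) gives a lower bound of 1 + 2 + 1 = 4 moves.
That bound ignores the blocked cells. Measuring each leg by the fewest moves that actually steer around them ((5,1)→(5,2): 1; (5,2)→(3,2): 4; (3,2)→(3,3): 1) raises the lower bound to 6.
The shortest route satisfying every rule uses 10 moves: (5,1) → (5,2) → (5,3) → (4,3) → (4,4) → (3,4) → (2,4) → (2,3) → (2,2) → (3,2) → (3,3).
The no-revisit rule (legs can't share cells) pushes the minimum above the 6-move bound; an exhaustive check rules out every length from 6 to 9 (on a 4-connected grid the length of any start-to-goal walk has the same parity as the Manhattan bound, so only lengths 6, 8, 10, … need checking), leaving 10 as the minimum.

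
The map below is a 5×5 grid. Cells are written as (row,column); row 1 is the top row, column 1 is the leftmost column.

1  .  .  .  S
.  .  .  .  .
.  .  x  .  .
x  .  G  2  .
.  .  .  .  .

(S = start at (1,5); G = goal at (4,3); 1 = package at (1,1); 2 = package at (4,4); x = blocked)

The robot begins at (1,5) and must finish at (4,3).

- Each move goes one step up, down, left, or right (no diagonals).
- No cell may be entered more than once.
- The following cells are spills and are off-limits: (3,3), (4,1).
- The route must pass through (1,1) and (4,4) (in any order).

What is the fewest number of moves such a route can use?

Any route passes through (1,1) and (4,4) in some order between (1,5) and (4,3). Summing Manhattan distances along each leg and taking the cheapest ordering ((1,5) → (1,1) → (4,4) → (4,3)) gives a lower bound of 4 + 6 + 1 = 11 moves.
A route of 11 moves achieves this: (1,5) → (1,4) → (1,3) → (1,2) → (1,1) → (2,1) → (2,2) → (2,3) → (2,4) → (3,4) → (4,4) → (4,3).
Since 11 matches the lower bound, it is optimal.

11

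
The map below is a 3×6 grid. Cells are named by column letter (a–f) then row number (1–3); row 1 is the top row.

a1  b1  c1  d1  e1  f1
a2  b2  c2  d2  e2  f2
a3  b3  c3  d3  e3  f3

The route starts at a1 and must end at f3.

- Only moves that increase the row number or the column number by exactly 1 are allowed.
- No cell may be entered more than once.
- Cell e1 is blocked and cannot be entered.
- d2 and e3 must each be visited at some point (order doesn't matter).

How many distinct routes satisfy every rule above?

A right/down-only route from a1 to f3 makes exactly 2 down-moves and 5 right-moves in some order.
With no other constraints that would be C(7,2) = 21 routes.
A monotone route can only reach the required cells in the order d2, e3, so split there and multiply the segment counts (each segment already excludes blocked cells): a1→d2: 4; d2→e3: 2; e3→f3: 1; product = 8.
That gives 8 routes.

8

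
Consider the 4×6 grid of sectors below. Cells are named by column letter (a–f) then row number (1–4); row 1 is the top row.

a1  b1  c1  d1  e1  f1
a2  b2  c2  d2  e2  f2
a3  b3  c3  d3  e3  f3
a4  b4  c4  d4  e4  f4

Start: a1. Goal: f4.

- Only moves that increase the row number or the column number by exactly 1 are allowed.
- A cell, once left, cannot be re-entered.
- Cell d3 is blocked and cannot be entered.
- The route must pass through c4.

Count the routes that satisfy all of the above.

A right/down-only route from a1 to f4 makes exactly 3 down-moves and 5 right-moves in some order.
With no other constraints that would be C(8,3) = 56 routes.
Split at c4 and multiply the segment counts (each segment already excludes blocked cells): a1→c4: 10; c4→f4: 1; product = 10.
That gives 10 routes.

10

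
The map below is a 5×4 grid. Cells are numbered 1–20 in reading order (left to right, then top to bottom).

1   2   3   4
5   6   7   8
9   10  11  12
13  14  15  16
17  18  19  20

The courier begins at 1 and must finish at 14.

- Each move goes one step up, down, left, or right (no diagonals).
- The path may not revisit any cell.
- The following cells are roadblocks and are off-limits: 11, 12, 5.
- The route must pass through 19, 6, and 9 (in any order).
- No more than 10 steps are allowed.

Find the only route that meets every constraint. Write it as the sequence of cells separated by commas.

1, 2, 6, 10, 9, 13, 17, 18, 19, 15, 14

Any route must reach 19, 6, and 9 and still end at 14 within 10 moves, so the order of the required stops is forced.
Route from 1: right 1 to 2, down 2 to 10, left 1 to 9, down 2 to 17, right 2 to 19, up 1 to 15, left 1 to 14 — 10 moves in all.
Check: all required cells visited; 10 ≤ 10 moves.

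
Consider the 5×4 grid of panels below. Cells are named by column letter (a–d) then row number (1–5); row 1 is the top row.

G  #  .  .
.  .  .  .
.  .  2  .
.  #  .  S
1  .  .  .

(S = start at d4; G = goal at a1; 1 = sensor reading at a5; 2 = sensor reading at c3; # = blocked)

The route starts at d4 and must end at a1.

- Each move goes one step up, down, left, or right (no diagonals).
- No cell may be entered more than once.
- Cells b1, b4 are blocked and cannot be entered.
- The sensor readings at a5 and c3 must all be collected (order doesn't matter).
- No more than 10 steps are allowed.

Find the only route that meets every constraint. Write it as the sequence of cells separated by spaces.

The budget equals the shortest possible length, so every move has to be on a shortest route through the required cells.
Route from d4: up to d3, left to c3, 2× down (reaching c5), 2× left (reaching a5), 4× up (reaching a1) — 10 moves in all.
Check: all required cells visited; 10 ≤ 10 moves.

d4 d3 c3 c4 c5 b5 a5 a4 a3 a2 a1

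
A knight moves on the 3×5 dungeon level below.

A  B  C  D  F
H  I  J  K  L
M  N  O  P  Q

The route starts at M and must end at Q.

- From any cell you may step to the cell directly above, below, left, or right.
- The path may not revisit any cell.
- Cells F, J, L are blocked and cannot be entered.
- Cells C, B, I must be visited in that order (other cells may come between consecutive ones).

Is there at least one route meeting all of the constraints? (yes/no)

no

Ignoring the required order, 3 revisit-free routes from M to Q pass through all of C, B, and I; the waypoint orders that occur are I → B → C (3) — never C → B → I.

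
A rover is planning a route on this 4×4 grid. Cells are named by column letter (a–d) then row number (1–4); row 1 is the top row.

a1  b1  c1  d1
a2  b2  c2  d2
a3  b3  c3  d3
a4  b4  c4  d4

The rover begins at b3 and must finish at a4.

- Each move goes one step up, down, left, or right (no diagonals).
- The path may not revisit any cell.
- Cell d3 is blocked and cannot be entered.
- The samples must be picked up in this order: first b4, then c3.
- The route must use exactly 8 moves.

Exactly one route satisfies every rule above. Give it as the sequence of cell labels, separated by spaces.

The waypoints must appear in the order b4, c3, with no cell reused.
Route from b3: down to b4, right to c4, 2× up (reaching c2), 2× left (reaching a2), 2× down (reaching a4) — 8 moves in all.
Check: order respected (b4 at step 1, c3 at step 3); 8 moves as required.

b3 b4 c4 c3 c2 b2 a2 a3 a4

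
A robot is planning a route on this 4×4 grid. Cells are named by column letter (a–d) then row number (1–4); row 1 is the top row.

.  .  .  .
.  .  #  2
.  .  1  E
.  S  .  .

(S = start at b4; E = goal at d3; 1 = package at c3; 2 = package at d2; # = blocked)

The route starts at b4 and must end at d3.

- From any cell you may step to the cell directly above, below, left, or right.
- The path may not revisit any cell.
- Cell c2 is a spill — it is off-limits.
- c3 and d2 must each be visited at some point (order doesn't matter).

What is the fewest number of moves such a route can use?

Any route passes through c3 and d2 in some order between b4 and d3. Summing Manhattan distances along each leg and taking the cheapest ordering (b4 → c3 → d2 → d3) gives a lower bound of 2 + 2 + 1 = 5 moves.
The shortest route satisfying every rule uses 9 moves: b4 → c4 → c3 → b3 → b2 → b1 → c1 → d1 → d2 → d3.
The bound of 5 isn't tight here; checking systematically, no route of length 5 through 8 satisfies every constraint (on a 4-connected grid the length of any start-to-goal walk has the same parity as the Manhattan bound, so only lengths 5, 7, 9, … need checking), so 9 is the minimum.

9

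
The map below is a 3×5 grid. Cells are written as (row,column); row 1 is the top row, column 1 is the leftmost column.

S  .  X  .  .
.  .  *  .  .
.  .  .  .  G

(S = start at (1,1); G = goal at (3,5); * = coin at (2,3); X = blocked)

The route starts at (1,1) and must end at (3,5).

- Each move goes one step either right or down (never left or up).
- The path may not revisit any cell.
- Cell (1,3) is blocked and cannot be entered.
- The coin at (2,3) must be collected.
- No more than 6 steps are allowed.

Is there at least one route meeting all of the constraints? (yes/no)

yes

One route that works: (1,1) → (2,1) → (2,2) → (2,3) → (3,3) → (3,4) → (3,5).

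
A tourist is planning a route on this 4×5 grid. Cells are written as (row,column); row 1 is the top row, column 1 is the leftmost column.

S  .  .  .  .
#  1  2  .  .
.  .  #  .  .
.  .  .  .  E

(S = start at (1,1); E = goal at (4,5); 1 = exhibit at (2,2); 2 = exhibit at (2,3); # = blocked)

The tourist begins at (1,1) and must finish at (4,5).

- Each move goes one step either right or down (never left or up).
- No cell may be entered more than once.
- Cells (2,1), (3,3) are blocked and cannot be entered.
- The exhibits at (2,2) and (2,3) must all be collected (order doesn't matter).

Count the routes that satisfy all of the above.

3

A right/down-only route from (1,1) to (4,5) makes exactly 3 down-moves and 4 right-moves in some order.
With no other constraints that would be C(7,3) = 35 routes.
A monotone route can only reach the required cells in the order (2,2), (2,3), so split there and multiply the segment counts (each segment already excludes blocked cells): (1,1)→(2,2): 1; (2,2)→(2,3): 1; (2,3)→(4,5): 3; product = 3.
That gives 3 routes.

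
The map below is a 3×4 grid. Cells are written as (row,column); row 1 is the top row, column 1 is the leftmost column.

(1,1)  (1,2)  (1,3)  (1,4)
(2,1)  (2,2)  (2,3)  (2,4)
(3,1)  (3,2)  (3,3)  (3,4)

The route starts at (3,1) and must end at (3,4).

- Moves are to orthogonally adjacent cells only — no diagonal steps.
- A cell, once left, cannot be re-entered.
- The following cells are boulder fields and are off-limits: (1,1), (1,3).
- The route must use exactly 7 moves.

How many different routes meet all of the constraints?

1

Need simple routes of exactly 7 moves from (3,1) to (3,4) (Manhattan distance 3, so 2 moves are spent on a detour and 2 undoing it).
Enumerating: (3,1) (2,1) (2,2) (3,2) (3,3) (2,3) (2,4) (3,4).
That gives 1 route.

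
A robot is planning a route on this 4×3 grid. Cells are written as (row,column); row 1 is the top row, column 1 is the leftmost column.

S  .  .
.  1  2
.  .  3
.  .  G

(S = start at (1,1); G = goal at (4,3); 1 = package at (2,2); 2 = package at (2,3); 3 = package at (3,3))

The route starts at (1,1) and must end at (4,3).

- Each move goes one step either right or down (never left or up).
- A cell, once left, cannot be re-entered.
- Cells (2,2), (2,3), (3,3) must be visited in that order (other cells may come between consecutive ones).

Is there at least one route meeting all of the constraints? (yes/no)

yes

One route that works: (1,1) → (2,1) → (2,2) → (2,3) → (3,3) → (4,3).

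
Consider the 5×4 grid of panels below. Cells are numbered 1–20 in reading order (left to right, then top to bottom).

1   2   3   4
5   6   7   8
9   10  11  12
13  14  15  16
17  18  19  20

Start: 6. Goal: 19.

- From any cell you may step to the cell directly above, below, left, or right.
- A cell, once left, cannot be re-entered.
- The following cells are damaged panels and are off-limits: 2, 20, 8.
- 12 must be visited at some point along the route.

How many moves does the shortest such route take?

6

Any route passes through 12 somewhere between 6 and 19. Summing Manhattan distances along the two legs (6 → 12 → 19) gives a lower bound of 3 + 3 = 6 moves.
A route of 6 moves achieves this: 6 → 10 → 11 → 12 → 16 → 15 → 19.
Since 6 matches the lower bound, it is optimal.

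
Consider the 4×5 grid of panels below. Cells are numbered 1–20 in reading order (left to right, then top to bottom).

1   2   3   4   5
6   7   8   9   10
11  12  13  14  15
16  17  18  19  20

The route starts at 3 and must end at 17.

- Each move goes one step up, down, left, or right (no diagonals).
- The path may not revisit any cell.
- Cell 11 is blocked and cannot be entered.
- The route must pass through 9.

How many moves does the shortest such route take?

6

Any route passes through 9 somewhere between 3 and 17. Summing Manhattan distances along the two legs (3 → 9 → 17) gives a lower bound of 2 + 4 = 6 moves.
A route of 6 moves achieves this: 3 → 8 → 9 → 14 → 19 → 18 → 17.
Since 6 matches the lower bound, it is optimal.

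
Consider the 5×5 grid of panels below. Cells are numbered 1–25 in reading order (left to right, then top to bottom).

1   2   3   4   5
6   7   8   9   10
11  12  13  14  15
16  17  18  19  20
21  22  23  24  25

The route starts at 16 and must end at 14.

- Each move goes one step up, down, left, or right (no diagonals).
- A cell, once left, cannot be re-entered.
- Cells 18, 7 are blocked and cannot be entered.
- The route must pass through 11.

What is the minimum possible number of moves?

4

Any route passes through 11 somewhere between 16 and 14. Summing Manhattan distances along the two legs (16 → 11 → 14) gives a lower bound of 1 + 3 = 4 moves.
A route of 4 moves achieves this: 16 → 11 → 12 → 13 → 14.
Since 4 matches the lower bound, it is optimal.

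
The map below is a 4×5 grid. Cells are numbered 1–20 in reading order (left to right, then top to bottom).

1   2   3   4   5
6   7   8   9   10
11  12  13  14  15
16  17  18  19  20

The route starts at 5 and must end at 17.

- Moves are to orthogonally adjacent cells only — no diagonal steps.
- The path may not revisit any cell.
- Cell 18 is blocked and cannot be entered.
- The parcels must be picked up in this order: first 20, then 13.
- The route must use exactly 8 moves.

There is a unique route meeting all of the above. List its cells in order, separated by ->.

The waypoints must appear in the order 20, 13, with no cell reused.
Route from 5: down 3 to 20, left 1 to 19, up 1 to 14, left 2 to 12, down 1 to 17 — 8 moves in all.
Check: order respected (20 at step 3, 13 at step 6); 8 moves as required.

5 -> 10 -> 15 -> 20 -> 19 -> 14 -> 13 -> 12 -> 17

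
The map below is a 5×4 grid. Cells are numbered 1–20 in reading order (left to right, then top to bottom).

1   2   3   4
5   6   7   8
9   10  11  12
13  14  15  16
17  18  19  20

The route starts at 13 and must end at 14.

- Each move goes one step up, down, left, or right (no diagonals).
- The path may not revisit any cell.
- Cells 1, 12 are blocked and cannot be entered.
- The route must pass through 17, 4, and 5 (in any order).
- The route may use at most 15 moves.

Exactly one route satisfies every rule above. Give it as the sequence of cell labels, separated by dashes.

13 - 17 - 18 - 19 - 15 - 11 - 7 - 8 - 4 - 3 - 2 - 6 - 5 - 9 - 10 - 14

The 15-move cap with required stops at 17, 4, 5 leaves no slack for detours.
Route from 13: down to 17, 2× right (reaching 19), 3× up (reaching 7), right to 8, up to 4, 2× left (reaching 2), down to 6, left to 5, down to 9, right to 10, down to 14 — 15 moves in all.
Check: all required cells visited; 15 ≤ 15 moves.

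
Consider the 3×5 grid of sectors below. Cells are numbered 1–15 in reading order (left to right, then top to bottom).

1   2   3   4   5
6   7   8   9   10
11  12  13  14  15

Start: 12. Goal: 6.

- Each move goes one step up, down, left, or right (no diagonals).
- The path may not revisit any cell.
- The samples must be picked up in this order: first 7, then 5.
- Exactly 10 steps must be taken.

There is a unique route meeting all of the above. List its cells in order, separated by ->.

12 -> 7 -> 8 -> 9 -> 10 -> 5 -> 4 -> 3 -> 2 -> 1 -> 6

The waypoints must appear in the order 7, 5, with no cell reused.
Route from 12: up to 7, 3× right (reaching 10), up to 5, 4× left (reaching 1), down to 6 — 10 moves in all.
Check: order respected (7 at step 1, 5 at step 5); 10 moves as required.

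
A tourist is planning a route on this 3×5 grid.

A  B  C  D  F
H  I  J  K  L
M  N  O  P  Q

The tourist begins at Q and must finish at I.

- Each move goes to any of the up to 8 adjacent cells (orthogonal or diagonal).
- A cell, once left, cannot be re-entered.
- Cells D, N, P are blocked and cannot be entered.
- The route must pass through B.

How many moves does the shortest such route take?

Any route passes through B somewhere between Q and I. Summing Chebyshev distances along the two legs (Q → B → I) gives a lower bound of 3 + 1 = 4 moves.
A route of 4 moves achieves this: Q → K → C → B → I.
Since 4 matches the lower bound, it is optimal.

4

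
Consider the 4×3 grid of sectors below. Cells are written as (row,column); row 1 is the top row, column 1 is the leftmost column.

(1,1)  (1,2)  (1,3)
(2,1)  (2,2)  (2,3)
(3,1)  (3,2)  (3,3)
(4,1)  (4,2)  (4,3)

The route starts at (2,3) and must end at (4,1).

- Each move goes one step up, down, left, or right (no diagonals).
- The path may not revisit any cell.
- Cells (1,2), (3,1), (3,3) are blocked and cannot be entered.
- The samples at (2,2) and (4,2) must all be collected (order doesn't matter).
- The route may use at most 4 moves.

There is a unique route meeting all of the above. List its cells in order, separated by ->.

(2,3) -> (2,2) -> (3,2) -> (4,2) -> (4,1)

The budget equals the shortest possible length, so every move has to be on a shortest route through the required cells.
Route from (2,3): left 1 to (2,2), down 2 to (4,2), left 1 to (4,1) — 4 moves in all.
Check: all required cells visited; 4 ≤ 4 moves.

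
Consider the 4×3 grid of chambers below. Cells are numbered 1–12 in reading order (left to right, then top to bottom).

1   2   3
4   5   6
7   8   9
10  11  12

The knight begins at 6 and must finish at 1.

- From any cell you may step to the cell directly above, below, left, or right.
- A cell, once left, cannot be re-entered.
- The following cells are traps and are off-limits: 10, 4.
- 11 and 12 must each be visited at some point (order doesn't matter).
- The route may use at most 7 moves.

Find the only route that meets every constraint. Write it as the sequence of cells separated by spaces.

6 9 12 11 8 5 2 1

The 7-move cap with required stops at 11, 12 leaves no slack for detours.
Route from 6: 2× down (reaching 12), left to 11, 3× up (reaching 2), left to 1 — 7 moves in all.
Check: all required cells visited; 7 ≤ 7 moves.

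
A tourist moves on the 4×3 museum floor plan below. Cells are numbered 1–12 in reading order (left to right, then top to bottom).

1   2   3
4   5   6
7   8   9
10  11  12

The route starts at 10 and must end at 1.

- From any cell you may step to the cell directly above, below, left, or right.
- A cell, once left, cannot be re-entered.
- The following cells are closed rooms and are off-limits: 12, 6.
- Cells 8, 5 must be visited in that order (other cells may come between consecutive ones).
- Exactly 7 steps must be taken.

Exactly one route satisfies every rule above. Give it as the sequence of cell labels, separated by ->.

The waypoints must appear in the order 8, 5, with no cell reused.
Route from 10: right to 11, up to 8, left to 7, up to 4, right to 5, up to 2, left to 1 — 7 moves in all.
Check: order respected (8 at step 2, 5 at step 5); 7 moves as required.

10 -> 11 -> 8 -> 7 -> 4 -> 5 -> 2 -> 1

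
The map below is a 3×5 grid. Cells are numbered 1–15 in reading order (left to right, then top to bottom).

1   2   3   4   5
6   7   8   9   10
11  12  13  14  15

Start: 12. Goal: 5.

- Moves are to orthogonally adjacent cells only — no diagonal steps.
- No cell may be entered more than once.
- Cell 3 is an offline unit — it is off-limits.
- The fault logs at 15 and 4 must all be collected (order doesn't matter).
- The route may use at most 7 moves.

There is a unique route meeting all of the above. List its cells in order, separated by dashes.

The budget equals the shortest possible length, so every move has to be on a shortest route through the required cells.
Route from 12: 3× right (reaching 15), up to 10, left to 9, up to 4, right to 5 — 7 moves in all.
Check: all required cells visited; 7 ≤ 7 moves.

12 - 13 - 14 - 15 - 10 - 9 - 4 - 5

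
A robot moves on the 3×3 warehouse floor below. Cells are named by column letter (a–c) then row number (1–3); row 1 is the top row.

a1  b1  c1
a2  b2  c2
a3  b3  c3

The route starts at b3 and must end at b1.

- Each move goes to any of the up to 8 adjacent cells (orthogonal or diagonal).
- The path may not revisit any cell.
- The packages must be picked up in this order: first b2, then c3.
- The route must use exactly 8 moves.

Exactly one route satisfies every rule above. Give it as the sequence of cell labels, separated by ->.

The waypoints must appear in the order b2, c3, with no cell reused.
Route from b3: left 1 to a3, up 2 to a1, down-right 2 to c3, up 2 to c1, left 1 to b1 — 8 moves in all.
Check: order respected (b2 at step 4, c3 at step 5); 8 moves as required.

b3 -> a3 -> a2 -> a1 -> b2 -> c3 -> c2 -> c1 -> b1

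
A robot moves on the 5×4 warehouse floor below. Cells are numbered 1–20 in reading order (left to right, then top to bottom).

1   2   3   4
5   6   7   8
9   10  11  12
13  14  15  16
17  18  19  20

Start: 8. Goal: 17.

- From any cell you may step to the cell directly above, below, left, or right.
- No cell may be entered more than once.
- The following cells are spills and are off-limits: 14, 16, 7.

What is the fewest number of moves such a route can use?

The Manhattan distance from 8 to 17 is |2−5| + |4−1| = 6, so at least 6 moves are needed.
A route of 6 moves achieves this: 8 → 12 → 11 → 15 → 19 → 18 → 17.
Since 6 matches the lower bound, it is optimal.

6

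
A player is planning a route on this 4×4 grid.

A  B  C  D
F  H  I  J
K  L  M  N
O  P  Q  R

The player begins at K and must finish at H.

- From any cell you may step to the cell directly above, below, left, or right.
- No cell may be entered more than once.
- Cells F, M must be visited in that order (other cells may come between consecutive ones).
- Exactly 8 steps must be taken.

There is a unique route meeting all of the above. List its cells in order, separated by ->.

The waypoints must appear in the order F, M, with no cell reused.
Route from K: 2× up (reaching A), 2× right (reaching C), 2× down (reaching M), left to L, up to H — 8 moves in all.
Check: order respected (F at step 1, M at step 6); 8 moves as required.

K -> F -> A -> B -> C -> I -> M -> L -> H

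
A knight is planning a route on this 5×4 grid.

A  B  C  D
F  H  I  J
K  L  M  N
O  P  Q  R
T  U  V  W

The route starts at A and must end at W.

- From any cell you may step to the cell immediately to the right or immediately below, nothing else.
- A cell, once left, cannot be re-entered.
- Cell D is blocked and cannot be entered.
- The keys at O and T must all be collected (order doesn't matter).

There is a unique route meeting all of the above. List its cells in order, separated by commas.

A, F, K, O, T, U, V, W

Moves only go right or down, so the column and row indices never decrease.
Route from A: down 4 to T, right 3 to W — 7 moves in all.
Check: all required cells visited.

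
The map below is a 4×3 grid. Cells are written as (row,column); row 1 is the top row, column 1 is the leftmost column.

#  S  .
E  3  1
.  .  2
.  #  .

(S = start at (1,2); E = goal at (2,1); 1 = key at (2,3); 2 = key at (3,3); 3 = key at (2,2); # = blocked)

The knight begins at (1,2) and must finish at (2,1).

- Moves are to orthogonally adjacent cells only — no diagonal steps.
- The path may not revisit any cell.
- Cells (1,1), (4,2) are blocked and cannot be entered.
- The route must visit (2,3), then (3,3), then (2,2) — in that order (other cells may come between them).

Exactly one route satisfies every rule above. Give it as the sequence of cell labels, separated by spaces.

The waypoints must appear in the order (2,3), (3,3), (2,2), with no cell reused.
Route from (1,2): right to (1,3), 2× down (reaching (3,3)), left to (3,2), up to (2,2), left to (2,1) — 6 moves in all.
Check: order respected (1 at step 2, 2 at step 3, 3 at step 5).

(1,2) (1,3) (2,3) (3,3) (3,2) (2,2) (2,1)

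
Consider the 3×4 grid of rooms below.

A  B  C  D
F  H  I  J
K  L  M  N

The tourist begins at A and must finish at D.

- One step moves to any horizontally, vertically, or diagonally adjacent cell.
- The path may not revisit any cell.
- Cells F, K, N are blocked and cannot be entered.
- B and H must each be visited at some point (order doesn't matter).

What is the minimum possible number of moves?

Any route passes through B and H in some order between A and D. Summing Chebyshev distances along each leg and taking the cheapest ordering (A → B → H → D) gives a lower bound of 1 + 1 + 2 = 4 moves.
A route of 4 moves achieves this: A → B → H → C → D.
Since 4 matches the lower bound, it is optimal.

4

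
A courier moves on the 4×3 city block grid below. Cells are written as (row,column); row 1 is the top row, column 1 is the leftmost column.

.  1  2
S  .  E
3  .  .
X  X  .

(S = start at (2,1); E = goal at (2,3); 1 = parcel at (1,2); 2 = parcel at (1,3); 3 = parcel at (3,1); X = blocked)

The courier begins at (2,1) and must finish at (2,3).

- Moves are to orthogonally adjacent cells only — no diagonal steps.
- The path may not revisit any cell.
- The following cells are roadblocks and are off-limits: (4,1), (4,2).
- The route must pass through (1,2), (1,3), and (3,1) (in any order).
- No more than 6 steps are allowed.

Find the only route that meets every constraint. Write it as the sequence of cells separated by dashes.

(2,1) - (3,1) - (3,2) - (2,2) - (1,2) - (1,3) - (2,3)

The 6-move cap with required stops at (1,2), (1,3), (3,1) leaves no slack for detours.
Route from (2,1): down 1 to (3,1), right 1 to (3,2), up 2 to (1,2), right 1 to (1,3), down 1 to (2,3) — 6 moves in all.
Check: all required cells visited; 6 ≤ 6 moves.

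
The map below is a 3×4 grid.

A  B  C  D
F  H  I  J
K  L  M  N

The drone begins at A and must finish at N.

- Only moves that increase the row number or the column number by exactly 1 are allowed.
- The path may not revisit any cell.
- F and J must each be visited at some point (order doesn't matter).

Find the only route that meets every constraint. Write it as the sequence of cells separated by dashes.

Moves only go right or down, so the column and row indices never decrease.
Route from A: down 1 to F, right 3 to J, down 1 to N — 5 moves in all.
Check: all required cells visited.

A - F - H - I - J - N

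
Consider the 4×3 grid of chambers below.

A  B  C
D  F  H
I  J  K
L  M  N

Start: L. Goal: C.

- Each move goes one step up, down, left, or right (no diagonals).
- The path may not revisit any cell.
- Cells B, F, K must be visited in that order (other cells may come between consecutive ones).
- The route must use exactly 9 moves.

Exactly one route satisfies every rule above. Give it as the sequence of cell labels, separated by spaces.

L I D A B F J K H C

The waypoints must appear in the order B, F, K, with no cell reused.
Route from L: 3× up (reaching A), right to B, 2× down (reaching J), right to K, 2× up (reaching C) — 9 moves in all.
Check: order respected (B at step 4, F at step 5, K at step 7); 9 moves as required.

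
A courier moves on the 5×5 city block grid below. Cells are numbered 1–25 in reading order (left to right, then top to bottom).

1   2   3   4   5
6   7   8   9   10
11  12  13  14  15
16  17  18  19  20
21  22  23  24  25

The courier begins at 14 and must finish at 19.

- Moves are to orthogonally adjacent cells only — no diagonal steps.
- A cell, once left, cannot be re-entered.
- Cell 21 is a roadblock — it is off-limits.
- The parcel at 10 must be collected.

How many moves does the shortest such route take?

5

Any route passes through 10 somewhere between 14 and 19. Summing Manhattan distances along the two legs (14 → 10 → 19) gives a lower bound of 2 + 3 = 5 moves.
A route of 5 moves achieves this: 14 → 9 → 10 → 15 → 20 → 19.
Since 5 matches the lower bound, it is optimal.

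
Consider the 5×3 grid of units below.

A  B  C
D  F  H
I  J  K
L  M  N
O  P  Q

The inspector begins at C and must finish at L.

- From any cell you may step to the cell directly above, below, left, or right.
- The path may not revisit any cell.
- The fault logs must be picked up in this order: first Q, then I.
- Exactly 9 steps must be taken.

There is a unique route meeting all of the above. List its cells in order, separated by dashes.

The waypoints must appear in the order Q, I, with no cell reused.
Route from C: down 4 to Q, left 1 to P, up 2 to J, left 1 to I, down 1 to L — 9 moves in all.
Check: order respected (Q at step 4, I at step 8); 9 moves as required.

C - H - K - N - Q - P - M - J - I - L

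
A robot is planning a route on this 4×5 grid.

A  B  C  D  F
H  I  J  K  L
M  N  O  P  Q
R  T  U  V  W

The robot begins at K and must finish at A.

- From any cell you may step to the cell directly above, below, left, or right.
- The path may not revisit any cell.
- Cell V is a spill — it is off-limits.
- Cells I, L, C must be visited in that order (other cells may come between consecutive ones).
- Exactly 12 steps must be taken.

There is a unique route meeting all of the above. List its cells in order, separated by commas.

K, J, I, N, O, P, Q, L, F, D, C, B, A

The waypoints must appear in the order I, L, C, with no cell reused.
Route from K: 2× left (reaching I), down to N, 3× right (reaching Q), 2× up (reaching F), 4× left (reaching A) — 12 moves in all.
Check: order respected (I at step 2, L at step 7, C at step 10); 12 moves as required.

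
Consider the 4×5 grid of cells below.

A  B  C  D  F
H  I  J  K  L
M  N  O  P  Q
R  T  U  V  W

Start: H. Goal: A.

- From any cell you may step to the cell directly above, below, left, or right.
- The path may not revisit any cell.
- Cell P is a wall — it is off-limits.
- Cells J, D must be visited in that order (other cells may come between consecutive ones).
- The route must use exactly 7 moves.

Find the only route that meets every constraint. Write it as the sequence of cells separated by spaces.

The waypoints must appear in the order J, D, with no cell reused.
Route from H: right 3 to K, up 1 to D, left 3 to A — 7 moves in all.
Check: order respected (J at step 2, D at step 4); 7 moves as required.

H I J K D C B A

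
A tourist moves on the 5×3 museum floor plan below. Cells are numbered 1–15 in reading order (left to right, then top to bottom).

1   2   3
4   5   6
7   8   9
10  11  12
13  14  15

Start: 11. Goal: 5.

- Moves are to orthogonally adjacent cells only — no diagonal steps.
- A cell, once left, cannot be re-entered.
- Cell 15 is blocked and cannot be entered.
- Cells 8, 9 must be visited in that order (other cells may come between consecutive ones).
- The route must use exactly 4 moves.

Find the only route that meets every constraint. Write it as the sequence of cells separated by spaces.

11 8 9 6 5

The waypoints must appear in the order 8, 9, with no cell reused.
Route from 11: up 1 to 8, right 1 to 9, up 1 to 6, left 1 to 5 — 4 moves in all.
Check: order respected (8 at step 1, 9 at step 2); 4 moves as required.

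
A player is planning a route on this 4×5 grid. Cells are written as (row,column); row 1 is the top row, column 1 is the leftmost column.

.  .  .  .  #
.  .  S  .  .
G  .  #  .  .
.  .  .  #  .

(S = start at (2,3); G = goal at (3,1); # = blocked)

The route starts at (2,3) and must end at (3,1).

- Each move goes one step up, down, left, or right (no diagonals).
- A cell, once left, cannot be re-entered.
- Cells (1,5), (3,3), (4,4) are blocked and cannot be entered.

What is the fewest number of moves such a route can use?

The Manhattan distance from (2,3) to (3,1) is |2−3| + |3−1| = 3, so at least 3 moves are needed.
A route of 3 moves achieves this: (2,3) → (2,2) → (3,2) → (3,1).
Since 3 matches the lower bound, it is optimal.

3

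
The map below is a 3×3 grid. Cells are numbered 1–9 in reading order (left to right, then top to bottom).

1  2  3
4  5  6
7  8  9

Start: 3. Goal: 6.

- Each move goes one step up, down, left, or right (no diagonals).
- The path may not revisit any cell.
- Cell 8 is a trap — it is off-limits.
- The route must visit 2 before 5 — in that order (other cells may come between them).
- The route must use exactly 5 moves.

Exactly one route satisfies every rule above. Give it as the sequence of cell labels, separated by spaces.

The waypoints must appear in the order 2, 5, with no cell reused.
Route from 3: left 2 to 1, down 1 to 4, right 2 to 6 — 5 moves in all.
Check: order respected (2 at step 1, 5 at step 4); 5 moves as required.

3 2 1 4 5 6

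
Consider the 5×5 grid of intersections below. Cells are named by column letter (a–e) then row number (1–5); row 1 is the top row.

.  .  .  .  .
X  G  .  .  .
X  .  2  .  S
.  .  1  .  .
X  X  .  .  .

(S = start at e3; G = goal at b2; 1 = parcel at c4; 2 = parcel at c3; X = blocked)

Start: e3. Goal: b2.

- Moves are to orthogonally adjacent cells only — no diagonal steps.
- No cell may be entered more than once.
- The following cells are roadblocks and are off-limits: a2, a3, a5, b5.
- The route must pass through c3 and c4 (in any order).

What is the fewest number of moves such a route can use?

Any route passes through c3 and c4 in some order between e3 and b2. Summing Manhattan distances along each leg and taking the cheapest ordering (e3 → c4 → c3 → b2) gives a lower bound of 3 + 1 + 2 = 6 moves.
A route of 6 moves achieves this: e3 → e4 → d4 → c4 → c3 → c2 → b2.
Since 6 matches the lower bound, it is optimal.

6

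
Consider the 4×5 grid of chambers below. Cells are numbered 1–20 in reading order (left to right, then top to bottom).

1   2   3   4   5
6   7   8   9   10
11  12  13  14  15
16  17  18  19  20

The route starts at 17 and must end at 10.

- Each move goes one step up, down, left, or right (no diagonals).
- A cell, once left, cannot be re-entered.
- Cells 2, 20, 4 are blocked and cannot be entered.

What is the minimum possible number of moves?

5

The Manhattan distance from 17 to 10 is |4−2| + |2−5| = 5, so at least 5 moves are needed.
A route of 5 moves achieves this: 17 → 12 → 7 → 8 → 9 → 10.
Since 5 matches the lower bound, it is optimal.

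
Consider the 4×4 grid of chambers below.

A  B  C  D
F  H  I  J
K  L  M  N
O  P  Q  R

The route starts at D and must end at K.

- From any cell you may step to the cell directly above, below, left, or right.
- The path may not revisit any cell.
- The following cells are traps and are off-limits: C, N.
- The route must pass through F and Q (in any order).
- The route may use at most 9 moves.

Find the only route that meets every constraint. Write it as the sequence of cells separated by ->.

The budget equals the shortest possible length, so every move has to be on a shortest route through the required cells.
Route from D: down 1 to J, left 1 to I, down 2 to Q, left 1 to P, up 2 to H, left 1 to F, down 1 to K — 9 moves in all.
Check: all required cells visited; 9 ≤ 9 moves.

D -> J -> I -> M -> Q -> P -> L -> H -> F -> K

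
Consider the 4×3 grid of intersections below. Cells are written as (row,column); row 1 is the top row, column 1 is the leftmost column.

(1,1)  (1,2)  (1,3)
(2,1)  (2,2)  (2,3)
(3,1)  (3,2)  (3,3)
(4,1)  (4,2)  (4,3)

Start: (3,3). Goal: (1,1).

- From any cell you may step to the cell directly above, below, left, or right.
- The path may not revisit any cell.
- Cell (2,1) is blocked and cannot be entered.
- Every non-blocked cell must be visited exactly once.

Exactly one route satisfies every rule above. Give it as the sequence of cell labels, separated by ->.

(3,3) -> (4,3) -> (4,2) -> (4,1) -> (3,1) -> (3,2) -> (2,2) -> (2,3) -> (1,3) -> (1,2) -> (1,1)

Need to visit all 11 open cells exactly once, starting at (3,3) and ending at (1,1).
Cell (3,1) has only two open neighbours ((4,1) and (3,2)), so the path must pass straight through it: one of those is the cell it's entered from and the other is where it exits.
Route from (3,3): down to (4,3), 2× left (reaching (4,1)), up to (3,1), right to (3,2), up to (2,2), right to (2,3), up to (1,3), 2× left (reaching (1,1)) — 10 moves in all.
Check: all 11 open cells covered.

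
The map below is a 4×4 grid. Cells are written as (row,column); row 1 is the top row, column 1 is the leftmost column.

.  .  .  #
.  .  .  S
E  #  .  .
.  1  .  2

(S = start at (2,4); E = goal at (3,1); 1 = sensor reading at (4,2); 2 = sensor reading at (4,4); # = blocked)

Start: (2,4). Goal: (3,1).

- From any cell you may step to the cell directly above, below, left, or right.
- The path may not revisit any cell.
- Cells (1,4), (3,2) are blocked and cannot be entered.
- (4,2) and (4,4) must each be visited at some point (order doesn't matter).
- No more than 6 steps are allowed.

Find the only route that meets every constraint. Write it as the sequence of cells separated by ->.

(2,4) -> (3,4) -> (4,4) -> (4,3) -> (4,2) -> (4,1) -> (3,1)

Any route must reach (4,2) and (4,4) and still end at (3,1) within 6 moves, so the order of the required stops is forced.
Route from (2,4): 2× down (reaching (4,4)), 3× left (reaching (4,1)), up to (3,1) — 6 moves in all.
Check: all required cells visited; 6 ≤ 6 moves.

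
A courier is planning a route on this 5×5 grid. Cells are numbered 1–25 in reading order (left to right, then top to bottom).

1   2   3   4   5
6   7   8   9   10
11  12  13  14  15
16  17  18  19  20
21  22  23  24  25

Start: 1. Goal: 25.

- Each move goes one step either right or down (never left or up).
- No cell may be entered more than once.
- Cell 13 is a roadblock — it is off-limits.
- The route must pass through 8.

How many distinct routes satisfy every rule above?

A right/down-only route from 1 to 25 makes exactly 4 down-moves and 4 right-moves in some order.
With no other constraints that would be C(8,4) = 70 routes.
Split at 8 and multiply the segment counts (each segment already excludes blocked cells): 1→8: 3; 8→25: 4; product = 12.
That gives 12 routes.

12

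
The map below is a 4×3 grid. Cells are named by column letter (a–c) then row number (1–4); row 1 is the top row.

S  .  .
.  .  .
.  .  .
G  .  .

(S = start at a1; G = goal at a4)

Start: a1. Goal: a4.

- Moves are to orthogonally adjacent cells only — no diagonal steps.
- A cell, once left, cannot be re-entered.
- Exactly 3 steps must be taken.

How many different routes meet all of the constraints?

1

Need simple routes of exactly 3 moves from a1 to a4 (Manhattan distance 3, so 0 moves are spent on a detour and 0 undoing it).
Enumerating: a1 a2 a3 a4.
That gives 1 route.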